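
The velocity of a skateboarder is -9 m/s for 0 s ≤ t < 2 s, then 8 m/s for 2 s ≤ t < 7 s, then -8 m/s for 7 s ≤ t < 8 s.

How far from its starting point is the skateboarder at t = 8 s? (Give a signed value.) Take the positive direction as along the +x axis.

Displacement is the signed area under the v-t curve.
0–2 s: -9 × 2 = -18 m
2–7 s: 8 × 5 = 40 m
7–8 s: -8 × 1 = -8 m
Net displacement = 14 m

14 m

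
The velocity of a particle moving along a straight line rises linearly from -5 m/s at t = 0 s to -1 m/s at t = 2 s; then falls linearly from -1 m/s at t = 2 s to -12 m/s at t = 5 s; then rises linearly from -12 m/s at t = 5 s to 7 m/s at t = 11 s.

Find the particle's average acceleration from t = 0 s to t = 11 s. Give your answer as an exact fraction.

Average acceleration = Δv/Δt = (7 − -5)/(11 − 0) = 12/11 m/s².

12/11 m/s²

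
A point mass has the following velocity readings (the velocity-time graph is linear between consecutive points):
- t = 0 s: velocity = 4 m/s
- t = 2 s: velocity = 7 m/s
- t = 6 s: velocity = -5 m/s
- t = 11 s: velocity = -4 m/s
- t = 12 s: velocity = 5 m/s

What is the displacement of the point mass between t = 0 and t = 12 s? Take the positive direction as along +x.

-7 m

Net displacement equals the area under the velocity-time graph (areas below the axis count negative).
0–2 s: ½(4 + 7)(2) = 11 m
2–6 s: ½(7 + -5)(4) = 4 m
6–11 s: ½(-5 + -4)(5) = -22.5 m
11–12 s: ½(-4 + 5)(1) = 0.5 m
Net displacement = -7 m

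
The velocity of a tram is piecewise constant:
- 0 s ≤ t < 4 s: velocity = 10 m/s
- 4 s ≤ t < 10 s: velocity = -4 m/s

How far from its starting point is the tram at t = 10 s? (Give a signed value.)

16 m

Displacement is the signed area under the v-t curve.
0–4 s: 10 × 4 = 40 m
4–10 s: -4 × 6 = -24 m
Net displacement = 16 m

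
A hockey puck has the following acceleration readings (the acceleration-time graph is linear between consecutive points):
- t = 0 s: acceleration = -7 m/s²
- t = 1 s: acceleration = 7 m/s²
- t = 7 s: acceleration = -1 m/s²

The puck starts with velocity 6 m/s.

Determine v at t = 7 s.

24 m/s

Δv equals the area under the a-t graph; then v = v₀ + Δv.
0–1 s: ½(-7 + 7)(1) = 0 m/s
1–7 s: ½(7 + -1)(6) = 18 m/s
Δv = 18 m/s, so v(7) = 6 + (18) = 24 m/s.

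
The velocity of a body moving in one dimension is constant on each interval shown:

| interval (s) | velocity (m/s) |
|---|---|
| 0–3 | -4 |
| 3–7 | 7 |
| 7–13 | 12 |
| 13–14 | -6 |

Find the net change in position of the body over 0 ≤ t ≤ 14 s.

82 m

Displacement is the signed area under the v-t curve.
0–3 s: -4 × 3 = -12 m
3–7 s: 7 × 4 = 28 m
7–13 s: 12 × 6 = 72 m
13–14 s: -6 × 1 = -6 m
Net displacement = 82 m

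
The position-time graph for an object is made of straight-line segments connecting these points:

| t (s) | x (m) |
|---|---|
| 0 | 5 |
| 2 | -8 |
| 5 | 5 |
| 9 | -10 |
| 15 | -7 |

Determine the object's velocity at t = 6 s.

-3.75 m/s

Velocity is the slope of the x-t graph on 5–9 s: (-10 − 5)/(9 − 5) = -3.75 m/s.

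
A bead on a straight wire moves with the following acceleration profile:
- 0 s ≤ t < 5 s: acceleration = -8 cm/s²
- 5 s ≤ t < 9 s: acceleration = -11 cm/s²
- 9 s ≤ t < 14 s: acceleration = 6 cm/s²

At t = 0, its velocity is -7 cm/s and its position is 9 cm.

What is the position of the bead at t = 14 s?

On each constant-a segment, Δv = aΔt and Δx = v₀Δt + ½aΔt²; chain segment to segment.
0–5 s: v starts -7 cm/s; Δx = -7·5 + ½·-8·5² = -135 cm; v ends -47 cm/s.
5–9 s: v starts -47 cm/s; Δx = -47·4 + ½·-11·4² = -276 cm; v ends -91 cm/s.
9–14 s: v starts -91 cm/s; Δx = -91·5 + ½·6·5² = -380 cm; v ends -61 cm/s.
x(14) = 9 + Σ Δx = -782 cm.

-782 cm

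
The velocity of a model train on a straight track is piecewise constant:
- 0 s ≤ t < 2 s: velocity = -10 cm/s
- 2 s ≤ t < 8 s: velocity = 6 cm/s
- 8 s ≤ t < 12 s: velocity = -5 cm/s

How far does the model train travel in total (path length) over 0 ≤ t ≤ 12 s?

Distance (not displacement) is the total path length: add the absolute areas under v-t.
0–2 s: |-10| × 2 = 20 cm
2–8 s: |6| × 6 = 36 cm
8–12 s: |-5| × 4 = 20 cm
Total distance = 76 cm

76 cm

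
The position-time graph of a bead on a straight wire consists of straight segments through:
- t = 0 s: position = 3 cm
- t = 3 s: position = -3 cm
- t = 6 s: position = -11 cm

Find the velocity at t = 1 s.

-2 cm/s

Velocity is the slope of the x-t graph on 0–3 s: (-3 − 3)/(3 − 0) = -2 cm/s.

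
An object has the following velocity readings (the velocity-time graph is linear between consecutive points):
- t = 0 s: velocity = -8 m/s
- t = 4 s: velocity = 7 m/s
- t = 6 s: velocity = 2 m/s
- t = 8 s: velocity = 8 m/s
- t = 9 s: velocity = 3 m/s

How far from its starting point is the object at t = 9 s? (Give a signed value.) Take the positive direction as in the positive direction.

Displacement is the signed area under the v-t curve.
0–4 s: ½(-8 + 7)(4) = -2 m
4–6 s: ½(7 + 2)(2) = 9 m
6–8 s: ½(2 + 8)(2) = 10 m
8–9 s: ½(8 + 3)(1) = 5.5 m
Net displacement = 22.5 m

22.5 m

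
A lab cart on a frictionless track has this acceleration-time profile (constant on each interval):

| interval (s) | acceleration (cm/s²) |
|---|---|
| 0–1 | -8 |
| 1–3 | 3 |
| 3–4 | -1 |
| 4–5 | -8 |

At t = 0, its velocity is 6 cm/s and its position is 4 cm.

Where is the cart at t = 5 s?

On each constant-a segment, Δv = aΔt and Δx = v₀Δt + ½aΔt²; chain segment to segment.
0–1 s: v starts 6 cm/s; Δx = 6·1 + ½·-8·1² = 2 cm; v ends -2 cm/s.
1–3 s: v starts -2 cm/s; Δx = -2·2 + ½·3·2² = 2 cm; v ends 4 cm/s.
3–4 s: v starts 4 cm/s; Δx = 4·1 + ½·-1·1² = 3.5 cm; v ends 3 cm/s.
4–5 s: v starts 3 cm/s; Δx = 3·1 + ½·-8·1² = -1 cm; v ends -5 cm/s.
x(5) = 4 + Σ Δx = 10.5 cm.

10.5 cm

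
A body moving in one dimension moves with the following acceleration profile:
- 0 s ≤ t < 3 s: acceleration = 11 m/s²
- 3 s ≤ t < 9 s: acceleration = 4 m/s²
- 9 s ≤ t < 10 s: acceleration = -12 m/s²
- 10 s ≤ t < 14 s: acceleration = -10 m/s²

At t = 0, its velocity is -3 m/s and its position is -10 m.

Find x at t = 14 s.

On each constant-a segment, Δv = aΔt and Δx = v₀Δt + ½aΔt²; chain segment to segment.
0–3 s: v starts -3 m/s; Δx = -3·3 + ½·11·3² = 40.5 m; v ends 30 m/s.
3–9 s: v starts 30 m/s; Δx = 30·6 + ½·4·6² = 252 m; v ends 54 m/s.
9–10 s: v starts 54 m/s; Δx = 54·1 + ½·-12·1² = 48 m; v ends 42 m/s.
10–14 s: v starts 42 m/s; Δx = 42·4 + ½·-10·4² = 88 m; v ends 2 m/s.
x(14) = -10 + Σ Δx = 418.5 m.

418.5 m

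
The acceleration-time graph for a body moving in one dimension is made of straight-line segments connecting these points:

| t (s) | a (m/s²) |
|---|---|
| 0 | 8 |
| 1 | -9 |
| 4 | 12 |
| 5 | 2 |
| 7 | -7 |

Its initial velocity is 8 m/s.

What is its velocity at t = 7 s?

Δv equals the area under the a-t graph; then v = v₀ + Δv.
0–1 s: ½(8 + -9)(1) = -0.5 m/s
1–4 s: ½(-9 + 12)(3) = 4.5 m/s
4–5 s: ½(12 + 2)(1) = 7 m/s
5–7 s: ½(2 + -7)(2) = -5 m/s
Δv = 6 m/s, so v(7) = 8 + (6) = 14 m/s.

14 m/s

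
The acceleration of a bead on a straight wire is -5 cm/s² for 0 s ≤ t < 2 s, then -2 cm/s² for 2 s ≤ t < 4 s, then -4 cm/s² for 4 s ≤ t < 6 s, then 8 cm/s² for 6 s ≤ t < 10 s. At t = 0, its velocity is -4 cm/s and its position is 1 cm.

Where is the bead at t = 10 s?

On each constant-a segment, Δv = aΔt and Δx = v₀Δt + ½aΔt²; chain segment to segment.
0–2 s: v starts -4 cm/s; Δx = -4·2 + ½·-5·2² = -18 cm; v ends -14 cm/s.
2–4 s: v starts -14 cm/s; Δx = -14·2 + ½·-2·2² = -32 cm; v ends -18 cm/s.
4–6 s: v starts -18 cm/s; Δx = -18·2 + ½·-4·2² = -44 cm; v ends -26 cm/s.
6–10 s: v starts -26 cm/s; Δx = -26·4 + ½·8·4² = -40 cm; v ends 6 cm/s.
x(10) = 1 + Σ Δx = -133 cm.

-133 cm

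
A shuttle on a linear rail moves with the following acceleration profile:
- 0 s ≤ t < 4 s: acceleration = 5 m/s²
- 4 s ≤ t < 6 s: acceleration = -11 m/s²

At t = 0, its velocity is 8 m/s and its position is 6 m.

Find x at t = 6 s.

112 m

On each constant-a segment, Δv = aΔt and Δx = v₀Δt + ½aΔt²; chain segment to segment.
0–4 s: v starts 8 m/s; Δx = 8·4 + ½·5·4² = 72 m; v ends 28 m/s.
4–6 s: v starts 28 m/s; Δx = 28·2 + ½·-11·2² = 34 m; v ends 6 m/s.
x(6) = 6 + Σ Δx = 112 m.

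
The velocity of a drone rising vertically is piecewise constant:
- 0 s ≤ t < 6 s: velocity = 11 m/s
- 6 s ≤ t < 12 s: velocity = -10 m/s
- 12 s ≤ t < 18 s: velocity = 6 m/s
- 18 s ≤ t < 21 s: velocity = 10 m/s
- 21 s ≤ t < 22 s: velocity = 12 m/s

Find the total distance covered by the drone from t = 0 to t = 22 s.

Total distance travelled is ∫|v| dt — sum the magnitudes of each area piece.
0–6 s: |11| × 6 = 66 m
6–12 s: |-10| × 6 = 60 m
12–18 s: |6| × 6 = 36 m
18–21 s: |10| × 3 = 30 m
21–22 s: |12| × 1 = 12 m
Total distance = 204 m

204 m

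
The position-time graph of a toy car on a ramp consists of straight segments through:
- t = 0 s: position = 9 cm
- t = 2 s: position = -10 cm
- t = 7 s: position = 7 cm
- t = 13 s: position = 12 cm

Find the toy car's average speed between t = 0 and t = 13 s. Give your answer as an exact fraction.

41/13 cm/s

Average speed = (total path length)/(elapsed time); on a piecewise-linear x-t graph the path length is Σ|Δx|.
0–2 s: |Δx| = |-10 − 9| = 19 cm
2–7 s: |Δx| = |7 − -10| = 17 cm
7–13 s: |Δx| = |12 − 7| = 5 cm
Total path = 41 cm; average speed = 41/13 = 41/13 cm/s.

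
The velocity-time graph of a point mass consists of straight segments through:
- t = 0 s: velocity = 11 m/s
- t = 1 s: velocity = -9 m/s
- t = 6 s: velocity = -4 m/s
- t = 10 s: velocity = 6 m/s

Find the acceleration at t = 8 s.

Acceleration is the slope of the v-t graph on 6–10 s: (6 − -4)/(10 − 6) = 2.5 m/s².

2.5 m/s²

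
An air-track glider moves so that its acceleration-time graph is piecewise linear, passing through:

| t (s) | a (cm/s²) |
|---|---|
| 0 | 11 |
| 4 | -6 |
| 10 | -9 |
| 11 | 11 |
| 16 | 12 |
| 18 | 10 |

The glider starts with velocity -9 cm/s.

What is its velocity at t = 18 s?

36.5 cm/s

Δv equals the area under the a-t graph; then v = v₀ + Δv.
0–4 s: ½(11 + -6)(4) = 10 cm/s
4–10 s: ½(-6 + -9)(6) = -45 cm/s
10–11 s: ½(-9 + 11)(1) = 1 cm/s
11–16 s: ½(11 + 12)(5) = 57.5 cm/s
16–18 s: ½(12 + 10)(2) = 22 cm/s
Δv = 45.5 cm/s, so v(18) = -9 + (45.5) = 36.5 cm/s.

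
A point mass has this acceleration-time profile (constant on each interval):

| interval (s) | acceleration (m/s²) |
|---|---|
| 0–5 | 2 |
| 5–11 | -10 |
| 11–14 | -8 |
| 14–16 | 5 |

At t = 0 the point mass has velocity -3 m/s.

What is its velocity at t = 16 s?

Δv equals the area under the a-t graph; then v = v₀ + Δv.
0–5 s: 2 × 5 = 10 m/s
5–11 s: -10 × 6 = -60 m/s
11–14 s: -8 × 3 = -24 m/s
14–16 s: 5 × 2 = 10 m/s
Δv = -64 m/s, so v(16) = -3 + (-64) = -67 m/s.

-67 m/s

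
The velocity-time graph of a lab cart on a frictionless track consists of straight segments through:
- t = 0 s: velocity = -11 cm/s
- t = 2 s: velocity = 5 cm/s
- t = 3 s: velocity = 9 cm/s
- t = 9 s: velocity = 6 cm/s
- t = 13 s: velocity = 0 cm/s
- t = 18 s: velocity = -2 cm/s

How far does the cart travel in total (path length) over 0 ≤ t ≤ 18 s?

Total distance travelled is ∫|v| dt — sum the magnitudes of each area piece.
0–2 s: v = 0 at t = 1.375 s; triangle areas 7.5625 + 1.5625 = 9.125 cm
2–3 s: |½(5 + 9)(1)| = 7 cm
3–9 s: |½(9 + 6)(6)| = 45 cm
9–13 s: |½(6 + 0)(4)| = 12 cm
13–18 s: |½(0 + -2)(5)| = 5 cm
Total distance = 78.125 cm

78.125 cm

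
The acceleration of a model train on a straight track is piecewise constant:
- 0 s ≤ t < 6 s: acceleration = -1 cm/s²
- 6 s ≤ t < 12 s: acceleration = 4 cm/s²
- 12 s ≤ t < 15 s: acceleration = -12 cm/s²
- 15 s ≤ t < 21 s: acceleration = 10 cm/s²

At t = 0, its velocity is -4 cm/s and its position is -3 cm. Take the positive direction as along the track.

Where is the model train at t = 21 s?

3 cm

On each constant-a segment, Δv = aΔt and Δx = v₀Δt + ½aΔt²; chain segment to segment.
0–6 s: v starts -4 cm/s; Δx = -4·6 + ½·-1·6² = -42 cm; v ends -10 cm/s.
6–12 s: v starts -10 cm/s; Δx = -10·6 + ½·4·6² = 12 cm; v ends 14 cm/s.
12–15 s: v starts 14 cm/s; Δx = 14·3 + ½·-12·3² = -12 cm; v ends -22 cm/s.
15–21 s: v starts -22 cm/s; Δx = -22·6 + ½·10·6² = 48 cm; v ends 38 cm/s.
x(21) = -3 + Σ Δx = 3 cm.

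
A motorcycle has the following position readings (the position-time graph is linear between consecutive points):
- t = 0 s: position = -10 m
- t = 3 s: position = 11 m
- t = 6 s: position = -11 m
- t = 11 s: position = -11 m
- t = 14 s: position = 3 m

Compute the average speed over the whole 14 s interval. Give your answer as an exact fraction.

57/14 m/s

Average speed = (total path length)/(elapsed time); on a piecewise-linear x-t graph the path length is Σ|Δx|.
0–3 s: |Δx| = |11 − -10| = 21 m
3–6 s: |Δx| = |-11 − 11| = 22 m
6–11 s: |Δx| = |-11 − -11| = 0 m
11–14 s: |Δx| = |3 − -11| = 14 m
Total path = 57 m; average speed = 57/14 = 57/14 m/s.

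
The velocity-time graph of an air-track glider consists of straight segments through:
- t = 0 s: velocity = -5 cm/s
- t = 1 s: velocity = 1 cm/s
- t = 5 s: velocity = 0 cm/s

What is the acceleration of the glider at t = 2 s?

Acceleration is the slope of the v-t graph on 1–5 s: (0 − 1)/(5 − 1) = -0.25 cm/s².

-0.25 cm/s²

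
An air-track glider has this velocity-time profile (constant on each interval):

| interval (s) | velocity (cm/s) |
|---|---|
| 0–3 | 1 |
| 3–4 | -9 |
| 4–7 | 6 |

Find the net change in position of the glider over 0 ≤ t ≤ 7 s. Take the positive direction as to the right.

Net displacement equals the area under the velocity-time graph (areas below the axis count negative).
0–3 s: 1 × 3 = 3 cm
3–4 s: -9 × 1 = -9 cm
4–7 s: 6 × 3 = 18 cm
Net displacement = 12 cm

12 cm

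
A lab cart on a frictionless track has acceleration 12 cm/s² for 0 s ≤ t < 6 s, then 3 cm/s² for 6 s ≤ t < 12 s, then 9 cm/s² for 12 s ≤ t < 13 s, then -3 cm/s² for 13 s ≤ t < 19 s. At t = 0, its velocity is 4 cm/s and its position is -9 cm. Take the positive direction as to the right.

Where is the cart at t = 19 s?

On each constant-a segment, Δv = aΔt and Δx = v₀Δt + ½aΔt²; chain segment to segment.
0–6 s: v starts 4 cm/s; Δx = 4·6 + ½·12·6² = 240 cm; v ends 76 cm/s.
6–12 s: v starts 76 cm/s; Δx = 76·6 + ½·3·6² = 510 cm; v ends 94 cm/s.
12–13 s: v starts 94 cm/s; Δx = 94·1 + ½·9·1² = 98.5 cm; v ends 103 cm/s.
13–19 s: v starts 103 cm/s; Δx = 103·6 + ½·-3·6² = 564 cm; v ends 85 cm/s.
x(19) = -9 + Σ Δx = 1403.5 cm.

1403.5 cm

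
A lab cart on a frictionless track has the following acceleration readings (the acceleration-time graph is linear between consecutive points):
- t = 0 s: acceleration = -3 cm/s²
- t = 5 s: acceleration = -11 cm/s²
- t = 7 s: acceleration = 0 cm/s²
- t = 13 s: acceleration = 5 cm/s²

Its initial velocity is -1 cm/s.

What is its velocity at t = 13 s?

Δv equals the area under the a-t graph; then v = v₀ + Δv.
0–5 s: ½(-3 + -11)(5) = -35 cm/s
5–7 s: ½(-11 + 0)(2) = -11 cm/s
7–13 s: ½(0 + 5)(6) = 15 cm/s
Δv = -31 cm/s, so v(13) = -1 + (-31) = -32 cm/s.

-32 cm/s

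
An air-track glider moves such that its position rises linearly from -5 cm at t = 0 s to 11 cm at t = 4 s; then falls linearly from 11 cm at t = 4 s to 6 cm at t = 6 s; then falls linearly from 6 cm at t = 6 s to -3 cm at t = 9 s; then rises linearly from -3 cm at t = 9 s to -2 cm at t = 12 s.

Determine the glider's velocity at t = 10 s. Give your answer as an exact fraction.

Velocity is the slope of the x-t graph on 9–12 s: (-2 − -3)/(12 − 9) = 1/3 cm/s.

1/3 cm/s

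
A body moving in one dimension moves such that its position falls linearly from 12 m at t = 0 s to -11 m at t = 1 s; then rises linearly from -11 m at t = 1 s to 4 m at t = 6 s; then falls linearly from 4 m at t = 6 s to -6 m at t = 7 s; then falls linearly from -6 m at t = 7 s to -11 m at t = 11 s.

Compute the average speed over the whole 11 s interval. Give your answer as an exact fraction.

Average speed = (total path length)/(elapsed time); on a piecewise-linear x-t graph the path length is Σ|Δx|.
0–1 s: |Δx| = |-11 − 12| = 23 m
1–6 s: |Δx| = |4 − -11| = 15 m
6–7 s: |Δx| = |-6 − 4| = 10 m
7–11 s: |Δx| = |-11 − -6| = 5 m
Total path = 53 m; average speed = 53/11 = 53/11 m/s.

53/11 m/s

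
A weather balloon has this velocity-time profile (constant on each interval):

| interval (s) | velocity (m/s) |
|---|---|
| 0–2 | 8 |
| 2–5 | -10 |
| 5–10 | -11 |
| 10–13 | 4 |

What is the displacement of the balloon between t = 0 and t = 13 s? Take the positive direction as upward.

Net displacement equals the area under the velocity-time graph (areas below the axis count negative).
0–2 s: 8 × 2 = 16 m
2–5 s: -10 × 3 = -30 m
5–10 s: -11 × 5 = -55 m
10–13 s: 4 × 3 = 12 m
Net displacement = -57 m

-57 m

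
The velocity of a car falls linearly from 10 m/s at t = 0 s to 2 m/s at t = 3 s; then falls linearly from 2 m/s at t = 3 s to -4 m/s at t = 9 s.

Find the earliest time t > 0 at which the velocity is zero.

v changes sign on 3–9 s (from 2 to -4); the graph is linear there, so v = 0 at t = 3 + (-2)·(9 − 3)/(-4 − 2) = 5 s.

t = 5 s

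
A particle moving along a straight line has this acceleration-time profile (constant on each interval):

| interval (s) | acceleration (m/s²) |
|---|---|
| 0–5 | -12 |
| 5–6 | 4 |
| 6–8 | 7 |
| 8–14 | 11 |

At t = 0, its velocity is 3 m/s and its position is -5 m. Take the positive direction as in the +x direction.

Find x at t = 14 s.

-323 m

On each constant-a segment, Δv = aΔt and Δx = v₀Δt + ½aΔt²; chain segment to segment.
0–5 s: v starts 3 m/s; Δx = 3·5 + ½·-12·5² = -135 m; v ends -57 m/s.
5–6 s: v starts -57 m/s; Δx = -57·1 + ½·4·1² = -55 m; v ends -53 m/s.
6–8 s: v starts -53 m/s; Δx = -53·2 + ½·7·2² = -92 m; v ends -39 m/s.
8–14 s: v starts -39 m/s; Δx = -39·6 + ½·11·6² = -36 m; v ends 27 m/s.
x(14) = -5 + Σ Δx = -323 m.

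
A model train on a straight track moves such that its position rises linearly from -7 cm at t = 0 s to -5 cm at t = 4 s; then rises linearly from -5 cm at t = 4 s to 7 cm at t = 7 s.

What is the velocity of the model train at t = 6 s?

4 cm/s

Velocity is the slope of the x-t graph on 4–7 s: (7 − -5)/(7 − 4) = 4 cm/s.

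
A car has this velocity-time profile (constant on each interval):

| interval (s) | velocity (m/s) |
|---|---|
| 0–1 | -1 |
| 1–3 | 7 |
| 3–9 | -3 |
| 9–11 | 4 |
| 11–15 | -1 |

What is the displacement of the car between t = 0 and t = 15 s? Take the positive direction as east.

Net displacement equals the area under the velocity-time graph (areas below the axis count negative).
0–1 s: -1 × 1 = -1 m
1–3 s: 7 × 2 = 14 m
3–9 s: -3 × 6 = -18 m
9–11 s: 4 × 2 = 8 m
11–15 s: -1 × 4 = -4 m
Net displacement = -1 m

-1 m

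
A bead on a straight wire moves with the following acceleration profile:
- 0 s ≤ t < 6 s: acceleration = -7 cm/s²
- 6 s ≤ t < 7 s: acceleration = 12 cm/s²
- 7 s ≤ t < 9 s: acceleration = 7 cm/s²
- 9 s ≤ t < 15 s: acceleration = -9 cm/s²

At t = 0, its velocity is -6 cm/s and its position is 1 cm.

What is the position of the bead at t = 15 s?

-555 cm

On each constant-a segment, Δv = aΔt and Δx = v₀Δt + ½aΔt²; chain segment to segment.
0–6 s: v starts -6 cm/s; Δx = -6·6 + ½·-7·6² = -162 cm; v ends -48 cm/s.
6–7 s: v starts -48 cm/s; Δx = -48·1 + ½·12·1² = -42 cm; v ends -36 cm/s.
7–9 s: v starts -36 cm/s; Δx = -36·2 + ½·7·2² = -58 cm; v ends -22 cm/s.
9–15 s: v starts -22 cm/s; Δx = -22·6 + ½·-9·6² = -294 cm; v ends -76 cm/s.
x(15) = 1 + Σ Δx = -555 cm.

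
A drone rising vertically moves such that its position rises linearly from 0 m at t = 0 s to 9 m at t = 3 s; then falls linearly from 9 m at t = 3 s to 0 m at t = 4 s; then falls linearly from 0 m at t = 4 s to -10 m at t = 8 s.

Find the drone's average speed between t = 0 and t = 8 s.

Average speed = (total path length)/(elapsed time); on a piecewise-linear x-t graph the path length is Σ|Δx|.
0–3 s: |Δx| = |9 − 0| = 9 m
3–4 s: |Δx| = |0 − 9| = 9 m
4–8 s: |Δx| = |-10 − 0| = 10 m
Total path = 28 m; average speed = 28/8 = 3.5 m/s.

3.5 m/s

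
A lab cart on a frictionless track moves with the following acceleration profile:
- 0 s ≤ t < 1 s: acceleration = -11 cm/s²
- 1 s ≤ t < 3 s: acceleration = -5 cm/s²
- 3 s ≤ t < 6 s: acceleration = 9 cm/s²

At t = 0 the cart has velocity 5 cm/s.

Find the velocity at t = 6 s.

11 cm/s

Δv equals the area under the a-t graph; then v = v₀ + Δv.
0–1 s: -11 × 1 = -11 cm/s
1–3 s: -5 × 2 = -10 cm/s
3–6 s: 9 × 3 = 27 cm/s
Δv = 6 cm/s, so v(6) = 5 + (6) = 11 cm/s.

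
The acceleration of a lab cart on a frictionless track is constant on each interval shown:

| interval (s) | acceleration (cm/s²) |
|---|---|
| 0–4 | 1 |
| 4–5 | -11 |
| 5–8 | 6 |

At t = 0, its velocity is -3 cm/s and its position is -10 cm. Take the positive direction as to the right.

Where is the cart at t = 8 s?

-21.5 cm

On each constant-a segment, Δv = aΔt and Δx = v₀Δt + ½aΔt²; chain segment to segment.
0–4 s: v starts -3 cm/s; Δx = -3·4 + ½·1·4² = -4 cm; v ends 1 cm/s.
4–5 s: v starts 1 cm/s; Δx = 1·1 + ½·-11·1² = -4.5 cm; v ends -10 cm/s.
5–8 s: v starts -10 cm/s; Δx = -10·3 + ½·6·3² = -3 cm; v ends 8 cm/s.
x(8) = -10 + Σ Δx = -21.5 cm.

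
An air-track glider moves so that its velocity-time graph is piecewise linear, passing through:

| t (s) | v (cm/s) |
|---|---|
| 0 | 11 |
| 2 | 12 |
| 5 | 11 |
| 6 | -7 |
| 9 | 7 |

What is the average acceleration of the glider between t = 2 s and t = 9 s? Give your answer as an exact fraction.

Average acceleration = Δv/Δt = (7 − 12)/(9 − 2) = -5/7 cm/s².

-5/7 cm/s²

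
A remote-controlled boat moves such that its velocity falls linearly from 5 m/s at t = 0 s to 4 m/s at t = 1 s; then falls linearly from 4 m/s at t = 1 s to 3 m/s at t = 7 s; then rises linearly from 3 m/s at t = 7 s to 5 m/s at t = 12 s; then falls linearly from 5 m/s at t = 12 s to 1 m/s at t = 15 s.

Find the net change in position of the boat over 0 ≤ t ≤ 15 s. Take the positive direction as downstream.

54.5 m

Net displacement equals the area under the velocity-time graph (areas below the axis count negative).
0–1 s: ½(5 + 4)(1) = 4.5 m
1–7 s: ½(4 + 3)(6) = 21 m
7–12 s: ½(3 + 5)(5) = 20 m
12–15 s: ½(5 + 1)(3) = 9 m
Net displacement = 54.5 m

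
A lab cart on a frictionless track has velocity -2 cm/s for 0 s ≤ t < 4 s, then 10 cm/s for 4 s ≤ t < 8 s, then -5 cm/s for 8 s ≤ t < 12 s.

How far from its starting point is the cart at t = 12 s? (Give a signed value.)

Displacement is the signed area under the v-t curve.
0–4 s: -2 × 4 = -8 cm
4–8 s: 10 × 4 = 40 cm
8–12 s: -5 × 4 = -20 cm
Net displacement = 12 cm

12 cm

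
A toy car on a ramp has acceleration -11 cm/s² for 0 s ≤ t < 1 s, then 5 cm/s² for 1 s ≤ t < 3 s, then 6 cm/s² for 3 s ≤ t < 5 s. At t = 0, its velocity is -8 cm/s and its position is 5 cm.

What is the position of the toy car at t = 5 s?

-42.5 cm

On each constant-a segment, Δv = aΔt and Δx = v₀Δt + ½aΔt²; chain segment to segment.
0–1 s: v starts -8 cm/s; Δx = -8·1 + ½·-11·1² = -13.5 cm; v ends -19 cm/s.
1–3 s: v starts -19 cm/s; Δx = -19·2 + ½·5·2² = -28 cm; v ends -9 cm/s.
3–5 s: v starts -9 cm/s; Δx = -9·2 + ½·6·2² = -6 cm; v ends 3 cm/s.
x(5) = 5 + Σ Δx = -42.5 cm.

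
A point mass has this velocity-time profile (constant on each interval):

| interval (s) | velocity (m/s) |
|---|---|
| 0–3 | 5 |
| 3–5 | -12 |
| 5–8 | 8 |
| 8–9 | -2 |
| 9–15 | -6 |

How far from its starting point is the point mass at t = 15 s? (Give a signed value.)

-23 m

Displacement is the signed area under the v-t curve.
0–3 s: 5 × 3 = 15 m
3–5 s: -12 × 2 = -24 m
5–8 s: 8 × 3 = 24 m
8–9 s: -2 × 1 = -2 m
9–15 s: -6 × 6 = -36 m
Net displacement = -23 m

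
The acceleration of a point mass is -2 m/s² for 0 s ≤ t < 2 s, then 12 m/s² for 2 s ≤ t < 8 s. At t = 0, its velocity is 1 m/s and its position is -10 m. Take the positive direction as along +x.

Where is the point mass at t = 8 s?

On each constant-a segment, Δv = aΔt and Δx = v₀Δt + ½aΔt²; chain segment to segment.
0–2 s: v starts 1 m/s; Δx = 1·2 + ½·-2·2² = -2 m; v ends -3 m/s.
2–8 s: v starts -3 m/s; Δx = -3·6 + ½·12·6² = 198 m; v ends 69 m/s.
x(8) = -10 + Σ Δx = 186 m.

186 m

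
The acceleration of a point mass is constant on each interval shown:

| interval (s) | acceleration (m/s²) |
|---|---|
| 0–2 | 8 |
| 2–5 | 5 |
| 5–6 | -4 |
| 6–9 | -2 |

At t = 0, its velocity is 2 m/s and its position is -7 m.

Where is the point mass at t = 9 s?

On each constant-a segment, Δv = aΔt and Δx = v₀Δt + ½aΔt²; chain segment to segment.
0–2 s: v starts 2 m/s; Δx = 2·2 + ½·8·2² = 20 m; v ends 18 m/s.
2–5 s: v starts 18 m/s; Δx = 18·3 + ½·5·3² = 76.5 m; v ends 33 m/s.
5–6 s: v starts 33 m/s; Δx = 33·1 + ½·-4·1² = 31 m; v ends 29 m/s.
6–9 s: v starts 29 m/s; Δx = 29·3 + ½·-2·3² = 78 m; v ends 23 m/s.
x(9) = -7 + Σ Δx = 198.5 m.

198.5 m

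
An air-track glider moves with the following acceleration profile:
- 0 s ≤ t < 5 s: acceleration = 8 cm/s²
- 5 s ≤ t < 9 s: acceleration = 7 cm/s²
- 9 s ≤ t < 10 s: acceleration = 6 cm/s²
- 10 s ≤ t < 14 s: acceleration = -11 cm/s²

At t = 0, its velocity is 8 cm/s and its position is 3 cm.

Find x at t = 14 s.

710 cm

On each constant-a segment, Δv = aΔt and Δx = v₀Δt + ½aΔt²; chain segment to segment.
0–5 s: v starts 8 cm/s; Δx = 8·5 + ½·8·5² = 140 cm; v ends 48 cm/s.
5–9 s: v starts 48 cm/s; Δx = 48·4 + ½·7·4² = 248 cm; v ends 76 cm/s.
9–10 s: v starts 76 cm/s; Δx = 76·1 + ½·6·1² = 79 cm; v ends 82 cm/s.
10–14 s: v starts 82 cm/s; Δx = 82·4 + ½·-11·4² = 240 cm; v ends 38 cm/s.
x(14) = 3 + Σ Δx = 710 cm.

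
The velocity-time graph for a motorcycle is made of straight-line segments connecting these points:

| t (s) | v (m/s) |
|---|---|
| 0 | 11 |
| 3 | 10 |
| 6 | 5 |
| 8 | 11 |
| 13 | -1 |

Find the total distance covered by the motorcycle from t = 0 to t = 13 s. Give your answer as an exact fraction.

Distance (not displacement) is the total path length: add the absolute areas under v-t.
0–3 s: |½(11 + 10)(3)| = 31.5 m
3–6 s: |½(10 + 5)(3)| = 22.5 m
6–8 s: |½(5 + 11)(2)| = 16 m
8–13 s: v = 0 at t = 151/12 s; triangle areas 605/24 + 5/24 = 305/12 m
Total distance = 1145/12 m

1145/12 m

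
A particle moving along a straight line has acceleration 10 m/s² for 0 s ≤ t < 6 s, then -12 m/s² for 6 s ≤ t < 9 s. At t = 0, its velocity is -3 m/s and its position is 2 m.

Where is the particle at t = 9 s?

On each constant-a segment, Δv = aΔt and Δx = v₀Δt + ½aΔt²; chain segment to segment.
0–6 s: v starts -3 m/s; Δx = -3·6 + ½·10·6² = 162 m; v ends 57 m/s.
6–9 s: v starts 57 m/s; Δx = 57·3 + ½·-12·3² = 117 m; v ends 21 m/s.
x(9) = 2 + Σ Δx = 281 m.

281 m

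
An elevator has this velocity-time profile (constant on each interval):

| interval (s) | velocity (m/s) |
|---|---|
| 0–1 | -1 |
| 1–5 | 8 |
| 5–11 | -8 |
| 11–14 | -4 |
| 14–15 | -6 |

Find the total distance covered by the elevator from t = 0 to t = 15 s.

99 m

Distance (not displacement) is the total path length: add the absolute areas under v-t.
0–1 s: |-1| × 1 = 1 m
1–5 s: |8| × 4 = 32 m
5–11 s: |-8| × 6 = 48 m
11–14 s: |-4| × 3 = 12 m
14–15 s: |-6| × 1 = 6 m
Total distance = 99 m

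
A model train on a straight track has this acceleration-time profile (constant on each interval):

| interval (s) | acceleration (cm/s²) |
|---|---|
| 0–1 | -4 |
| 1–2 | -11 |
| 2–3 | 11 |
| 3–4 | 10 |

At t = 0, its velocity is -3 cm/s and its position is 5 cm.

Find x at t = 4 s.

-27 cm

On each constant-a segment, Δv = aΔt and Δx = v₀Δt + ½aΔt²; chain segment to segment.
0–1 s: v starts -3 cm/s; Δx = -3·1 + ½·-4·1² = -5 cm; v ends -7 cm/s.
1–2 s: v starts -7 cm/s; Δx = -7·1 + ½·-11·1² = -12.5 cm; v ends -18 cm/s.
2–3 s: v starts -18 cm/s; Δx = -18·1 + ½·11·1² = -12.5 cm; v ends -7 cm/s.
3–4 s: v starts -7 cm/s; Δx = -7·1 + ½·10·1² = -2 cm; v ends 3 cm/s.
x(4) = 5 + Σ Δx = -27 cm.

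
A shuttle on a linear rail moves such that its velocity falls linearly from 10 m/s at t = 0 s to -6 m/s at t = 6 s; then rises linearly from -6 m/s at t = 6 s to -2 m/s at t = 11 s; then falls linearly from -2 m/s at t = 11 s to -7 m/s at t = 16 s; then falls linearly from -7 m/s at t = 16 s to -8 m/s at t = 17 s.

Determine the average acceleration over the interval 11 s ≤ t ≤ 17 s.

Average acceleration = Δv/Δt = (-8 − -2)/(17 − 11) = -1 m/s².

-1 m/s²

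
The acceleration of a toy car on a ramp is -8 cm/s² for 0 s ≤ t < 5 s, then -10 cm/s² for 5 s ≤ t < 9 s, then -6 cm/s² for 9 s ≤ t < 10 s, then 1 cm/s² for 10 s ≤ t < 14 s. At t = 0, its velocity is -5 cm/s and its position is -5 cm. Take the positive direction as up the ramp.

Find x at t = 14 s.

-834 cm

On each constant-a segment, Δv = aΔt and Δx = v₀Δt + ½aΔt²; chain segment to segment.
0–5 s: v starts -5 cm/s; Δx = -5·5 + ½·-8·5² = -125 cm; v ends -45 cm/s.
5–9 s: v starts -45 cm/s; Δx = -45·4 + ½·-10·4² = -260 cm; v ends -85 cm/s.
9–10 s: v starts -85 cm/s; Δx = -85·1 + ½·-6·1² = -88 cm; v ends -91 cm/s.
10–14 s: v starts -91 cm/s; Δx = -91·4 + ½·1·4² = -356 cm; v ends -87 cm/s.
x(14) = -5 + Σ Δx = -834 cm.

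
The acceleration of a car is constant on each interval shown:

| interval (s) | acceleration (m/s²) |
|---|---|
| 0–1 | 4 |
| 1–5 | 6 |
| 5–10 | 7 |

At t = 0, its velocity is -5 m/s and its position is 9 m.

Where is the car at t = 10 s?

252.5 m

On each constant-a segment, Δv = aΔt and Δx = v₀Δt + ½aΔt²; chain segment to segment.
0–1 s: v starts -5 m/s; Δx = -5·1 + ½·4·1² = -3 m; v ends -1 m/s.
1–5 s: v starts -1 m/s; Δx = -1·4 + ½·6·4² = 44 m; v ends 23 m/s.
5–10 s: v starts 23 m/s; Δx = 23·5 + ½·7·5² = 202.5 m; v ends 58 m/s.
x(10) = 9 + Σ Δx = 252.5 m.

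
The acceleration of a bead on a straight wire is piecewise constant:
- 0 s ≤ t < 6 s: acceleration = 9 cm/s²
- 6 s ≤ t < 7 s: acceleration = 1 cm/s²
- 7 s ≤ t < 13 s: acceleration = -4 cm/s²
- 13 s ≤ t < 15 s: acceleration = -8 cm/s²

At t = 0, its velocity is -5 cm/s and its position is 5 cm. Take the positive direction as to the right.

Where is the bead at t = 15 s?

On each constant-a segment, Δv = aΔt and Δx = v₀Δt + ½aΔt²; chain segment to segment.
0–6 s: v starts -5 cm/s; Δx = -5·6 + ½·9·6² = 132 cm; v ends 49 cm/s.
6–7 s: v starts 49 cm/s; Δx = 49·1 + ½·1·1² = 49.5 cm; v ends 50 cm/s.
7–13 s: v starts 50 cm/s; Δx = 50·6 + ½·-4·6² = 228 cm; v ends 26 cm/s.
13–15 s: v starts 26 cm/s; Δx = 26·2 + ½·-8·2² = 36 cm; v ends 10 cm/s.
x(15) = 5 + Σ Δx = 450.5 cm.

450.5 cm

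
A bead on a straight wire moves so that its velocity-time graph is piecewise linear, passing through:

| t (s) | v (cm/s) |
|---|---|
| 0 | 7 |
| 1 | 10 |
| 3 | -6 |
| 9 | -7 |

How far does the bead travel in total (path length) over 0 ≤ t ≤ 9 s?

Total distance travelled is ∫|v| dt — sum the magnitudes of each area piece.
0–1 s: |½(7 + 10)(1)| = 8.5 cm
1–3 s: v = 0 at t = 2.25 s; triangle areas 6.25 + 2.25 = 8.5 cm
3–9 s: |½(-6 + -7)(6)| = 39 cm
Total distance = 56 cm

56 cm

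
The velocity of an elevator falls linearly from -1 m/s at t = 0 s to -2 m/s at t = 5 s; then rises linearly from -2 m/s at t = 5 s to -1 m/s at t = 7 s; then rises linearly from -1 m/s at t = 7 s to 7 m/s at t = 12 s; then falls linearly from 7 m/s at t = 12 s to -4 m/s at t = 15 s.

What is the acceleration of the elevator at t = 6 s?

Acceleration is the slope of the v-t graph on 5–7 s: (-1 − -2)/(7 − 5) = 0.5 m/s².

0.5 m/s²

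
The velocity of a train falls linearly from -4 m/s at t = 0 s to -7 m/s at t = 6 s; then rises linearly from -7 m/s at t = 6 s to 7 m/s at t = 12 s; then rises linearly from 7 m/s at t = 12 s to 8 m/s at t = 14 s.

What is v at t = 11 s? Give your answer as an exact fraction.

On 6–12 s the graph is linear from -7 to 7 m/s: v(11) = -7 + (7 − -7)·(11 − 6)/(12 − 6) = 14/3 m/s.

14/3 m/s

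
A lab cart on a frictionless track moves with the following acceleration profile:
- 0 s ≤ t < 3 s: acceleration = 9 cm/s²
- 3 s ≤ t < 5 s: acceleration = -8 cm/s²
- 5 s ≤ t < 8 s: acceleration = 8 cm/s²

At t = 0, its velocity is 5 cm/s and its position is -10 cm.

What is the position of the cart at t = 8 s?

177.5 cm

On each constant-a segment, Δv = aΔt and Δx = v₀Δt + ½aΔt²; chain segment to segment.
0–3 s: v starts 5 cm/s; Δx = 5·3 + ½·9·3² = 55.5 cm; v ends 32 cm/s.
3–5 s: v starts 32 cm/s; Δx = 32·2 + ½·-8·2² = 48 cm; v ends 16 cm/s.
5–8 s: v starts 16 cm/s; Δx = 16·3 + ½·8·3² = 84 cm; v ends 40 cm/s.
x(8) = -10 + Σ Δx = 177.5 cm.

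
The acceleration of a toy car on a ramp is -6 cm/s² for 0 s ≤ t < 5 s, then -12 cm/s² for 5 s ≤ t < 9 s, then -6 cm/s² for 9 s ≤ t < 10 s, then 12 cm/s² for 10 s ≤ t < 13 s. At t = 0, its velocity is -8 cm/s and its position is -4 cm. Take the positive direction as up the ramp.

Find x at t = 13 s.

On each constant-a segment, Δv = aΔt and Δx = v₀Δt + ½aΔt²; chain segment to segment.
0–5 s: v starts -8 cm/s; Δx = -8·5 + ½·-6·5² = -115 cm; v ends -38 cm/s.
5–9 s: v starts -38 cm/s; Δx = -38·4 + ½·-12·4² = -248 cm; v ends -86 cm/s.
9–10 s: v starts -86 cm/s; Δx = -86·1 + ½·-6·1² = -89 cm; v ends -92 cm/s.
10–13 s: v starts -92 cm/s; Δx = -92·3 + ½·12·3² = -222 cm; v ends -56 cm/s.
x(13) = -4 + Σ Δx = -678 cm.

-678 cm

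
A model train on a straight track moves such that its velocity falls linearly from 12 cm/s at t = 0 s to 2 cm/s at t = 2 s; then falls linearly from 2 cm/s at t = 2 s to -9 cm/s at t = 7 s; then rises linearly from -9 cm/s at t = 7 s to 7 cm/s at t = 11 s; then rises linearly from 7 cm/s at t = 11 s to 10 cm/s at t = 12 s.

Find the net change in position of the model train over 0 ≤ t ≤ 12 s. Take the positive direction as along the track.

Displacement is the signed area under the v-t curve.
0–2 s: ½(12 + 2)(2) = 14 cm
2–7 s: ½(2 + -9)(5) = -17.5 cm
7–11 s: ½(-9 + 7)(4) = -4 cm
11–12 s: ½(7 + 10)(1) = 8.5 cm
Net displacement = 1 cm

1 cm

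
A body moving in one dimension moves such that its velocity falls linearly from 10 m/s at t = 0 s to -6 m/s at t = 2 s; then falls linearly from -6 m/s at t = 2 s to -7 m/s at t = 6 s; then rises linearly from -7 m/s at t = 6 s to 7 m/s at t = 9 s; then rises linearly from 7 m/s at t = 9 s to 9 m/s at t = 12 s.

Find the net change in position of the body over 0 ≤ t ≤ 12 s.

Displacement is the signed area under the v-t curve.
0–2 s: ½(10 + -6)(2) = 4 m
2–6 s: ½(-6 + -7)(4) = -26 m
6–9 s: ½(-7 + 7)(3) = 0 m
9–12 s: ½(7 + 9)(3) = 24 m
Net displacement = 2 m

2 m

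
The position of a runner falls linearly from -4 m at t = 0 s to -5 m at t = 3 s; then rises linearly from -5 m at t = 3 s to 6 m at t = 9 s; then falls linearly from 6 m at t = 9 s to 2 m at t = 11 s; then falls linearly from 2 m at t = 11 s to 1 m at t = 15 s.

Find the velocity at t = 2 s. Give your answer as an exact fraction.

Velocity is the slope of the x-t graph on 0–3 s: (-5 − -4)/(3 − 0) = -1/3 m/s.

-1/3 m/s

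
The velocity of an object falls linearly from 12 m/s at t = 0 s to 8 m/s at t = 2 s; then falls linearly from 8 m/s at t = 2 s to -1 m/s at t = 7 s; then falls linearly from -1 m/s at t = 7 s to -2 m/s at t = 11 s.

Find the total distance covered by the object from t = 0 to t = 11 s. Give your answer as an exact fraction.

793/18 m

Total distance travelled is ∫|v| dt — sum the magnitudes of each area piece.
0–2 s: |½(12 + 8)(2)| = 20 m
2–7 s: v = 0 at t = 58/9 s; triangle areas 160/9 + 5/18 = 325/18 m
7–11 s: |½(-1 + -2)(4)| = 6 m
Total distance = 793/18 m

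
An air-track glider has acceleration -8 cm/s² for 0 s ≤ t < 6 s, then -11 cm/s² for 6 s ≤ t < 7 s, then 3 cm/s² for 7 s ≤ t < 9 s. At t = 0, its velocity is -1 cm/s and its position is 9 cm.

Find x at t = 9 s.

On each constant-a segment, Δv = aΔt and Δx = v₀Δt + ½aΔt²; chain segment to segment.
0–6 s: v starts -1 cm/s; Δx = -1·6 + ½·-8·6² = -150 cm; v ends -49 cm/s.
6–7 s: v starts -49 cm/s; Δx = -49·1 + ½·-11·1² = -54.5 cm; v ends -60 cm/s.
7–9 s: v starts -60 cm/s; Δx = -60·2 + ½·3·2² = -114 cm; v ends -54 cm/s.
x(9) = 9 + Σ Δx = -309.5 cm.

-309.5 cm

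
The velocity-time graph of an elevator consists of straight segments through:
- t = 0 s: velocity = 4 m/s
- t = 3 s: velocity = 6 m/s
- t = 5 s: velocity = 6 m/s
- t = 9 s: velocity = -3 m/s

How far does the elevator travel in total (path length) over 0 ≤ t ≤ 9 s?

37 m

Total distance travelled is ∫|v| dt — sum the magnitudes of each area piece.
0–3 s: |½(4 + 6)(3)| = 15 m
3–5 s: |6| × 2 = 12 m
5–9 s: v = 0 at t = 23/3 s; triangle areas 8 + 2 = 10 m
Total distance = 37 m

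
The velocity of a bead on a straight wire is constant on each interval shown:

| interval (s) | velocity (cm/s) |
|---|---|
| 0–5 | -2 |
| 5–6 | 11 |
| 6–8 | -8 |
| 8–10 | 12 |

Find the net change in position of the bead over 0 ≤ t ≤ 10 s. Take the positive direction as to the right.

9 cm

Net displacement equals the area under the velocity-time graph (areas below the axis count negative).
0–5 s: -2 × 5 = -10 cm
5–6 s: 11 × 1 = 11 cm
6–8 s: -8 × 2 = -16 cm
8–10 s: 12 × 2 = 24 cm
Net displacement = 9 cm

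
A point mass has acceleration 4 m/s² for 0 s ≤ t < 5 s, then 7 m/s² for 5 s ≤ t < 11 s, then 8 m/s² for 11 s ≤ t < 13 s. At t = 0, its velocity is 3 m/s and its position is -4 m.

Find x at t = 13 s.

On each constant-a segment, Δv = aΔt and Δx = v₀Δt + ½aΔt²; chain segment to segment.
0–5 s: v starts 3 m/s; Δx = 3·5 + ½·4·5² = 65 m; v ends 23 m/s.
5–11 s: v starts 23 m/s; Δx = 23·6 + ½·7·6² = 264 m; v ends 65 m/s.
11–13 s: v starts 65 m/s; Δx = 65·2 + ½·8·2² = 146 m; v ends 81 m/s.
x(13) = -4 + Σ Δx = 471 m.

471 m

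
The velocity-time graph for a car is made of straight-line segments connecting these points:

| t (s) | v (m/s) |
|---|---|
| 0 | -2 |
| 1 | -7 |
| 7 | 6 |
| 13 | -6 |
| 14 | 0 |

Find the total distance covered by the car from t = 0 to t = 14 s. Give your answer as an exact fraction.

1173/26 m

Distance (not displacement) is the total path length: add the absolute areas under v-t.
0–1 s: |½(-2 + -7)(1)| = 4.5 m
1–7 s: v = 0 at t = 55/13 s; triangle areas 147/13 + 108/13 = 255/13 m
7–13 s: v = 0 at t = 10 s; triangle areas 9 + 9 = 18 m
13–14 s: |½(-6 + 0)(1)| = 3 m
Total distance = 1173/26 m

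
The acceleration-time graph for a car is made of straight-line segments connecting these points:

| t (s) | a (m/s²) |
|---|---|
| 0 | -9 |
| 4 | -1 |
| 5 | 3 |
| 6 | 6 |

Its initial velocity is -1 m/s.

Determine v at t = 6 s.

Δv equals the area under the a-t graph; then v = v₀ + Δv.
0–4 s: ½(-9 + -1)(4) = -20 m/s
4–5 s: ½(-1 + 3)(1) = 1 m/s
5–6 s: ½(3 + 6)(1) = 4.5 m/s
Δv = -14.5 m/s, so v(6) = -1 + (-14.5) = -15.5 m/s.

-15.5 m/s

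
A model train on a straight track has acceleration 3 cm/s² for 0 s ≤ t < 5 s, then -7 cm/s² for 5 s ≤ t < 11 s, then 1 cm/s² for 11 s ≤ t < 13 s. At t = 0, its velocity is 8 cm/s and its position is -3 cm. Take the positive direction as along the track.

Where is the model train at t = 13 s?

50.5 cm

On each constant-a segment, Δv = aΔt and Δx = v₀Δt + ½aΔt²; chain segment to segment.
0–5 s: v starts 8 cm/s; Δx = 8·5 + ½·3·5² = 77.5 cm; v ends 23 cm/s.
5–11 s: v starts 23 cm/s; Δx = 23·6 + ½·-7·6² = 12 cm; v ends -19 cm/s.
11–13 s: v starts -19 cm/s; Δx = -19·2 + ½·1·2² = -36 cm; v ends -17 cm/s.
x(13) = -3 + Σ Δx = 50.5 cm.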